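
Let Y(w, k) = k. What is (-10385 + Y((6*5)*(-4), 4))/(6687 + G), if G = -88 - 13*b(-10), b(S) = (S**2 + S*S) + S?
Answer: -10381/4129 ≈ -2.5142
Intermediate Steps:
b(S) = S + 2*S**2 (b(S) = (S**2 + S**2) + S = 2*S**2 + S = S + 2*S**2)
G = -2558 (G = -88 - (-130)*(1 + 2*(-10)) = -88 - (-130)*(1 - 20) = -88 - (-130)*(-19) = -88 - 13*190 = -88 - 2470 = -2558)
(-10385 + Y((6*5)*(-4), 4))/(6687 + G) = (-10385 + 4)/(6687 - 2558) = -10381/4129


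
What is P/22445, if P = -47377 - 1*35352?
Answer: -82729/22445 ≈ -3.6859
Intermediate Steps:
P = -82729 (P = -47377 - 35352 = -82729)
P/22445 = -82729/22445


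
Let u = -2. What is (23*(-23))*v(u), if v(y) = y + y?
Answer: 2116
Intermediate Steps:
v(y) = 2*y
(23*(-23))*v(u) = (23*(-23))*(2*(-2)) = -529*(-4) = 2116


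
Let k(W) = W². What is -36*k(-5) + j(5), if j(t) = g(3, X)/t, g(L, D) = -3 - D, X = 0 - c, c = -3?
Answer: -4506/5 ≈ -901.20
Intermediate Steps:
X = 3 (X = 0 - 1*(-3) = 0 + 3 = 3)
j(t) = -6/t (j(t) = (-3 - 1*3)/t = (-3 - 3)/t = -6/t)
-36*k(-5) + j(5) = -36*(-5)² - 6/5 = -36*25 - 6*⅕ = -900 - 6/5 = -4506/5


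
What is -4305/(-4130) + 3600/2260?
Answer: 35139/13334 ≈ 2.6353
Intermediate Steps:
-4305/(-4130) + 3600/2260 = -4305*(-1/4130) + 3600*(1/2260) = 123/118 + 180/113 = 35139/13334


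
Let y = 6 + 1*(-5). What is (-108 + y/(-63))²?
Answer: 46308025/3969 ≈ 11667.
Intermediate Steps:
y = 1 (y = 6 - 5 = 1)
(-108 + y/(-63))² = (-108 + 1/(-63))² = (-108 + 1*(-1/63))² = (-108 - 1/63)² = (-6805/63)² = 46308025/3969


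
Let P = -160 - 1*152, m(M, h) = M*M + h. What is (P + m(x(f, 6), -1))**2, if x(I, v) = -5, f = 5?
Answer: 82944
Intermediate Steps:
m(M, h) = h + M**2 (m(M, h) = M**2 + h = h + M**2)
P = -312 (P = -160 - 152 = -312)
(P + m(x(f, 6), -1))**2 = (-312 + (-1 + (-5)**2))**2 = (-312 + (-1 + 25))**2 = (-312 + 24)**2 = (-288)**2 = 82944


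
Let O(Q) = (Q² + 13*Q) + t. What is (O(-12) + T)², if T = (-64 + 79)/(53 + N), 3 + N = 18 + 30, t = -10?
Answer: 4583881/9604 ≈ 477.29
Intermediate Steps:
N = 45 (N = -3 + (18 + 30) = -3 + 48 = 45)
O(Q) = -10 + Q² + 13*Q (O(Q) = (Q² + 13*Q) - 10 = -10 + Q² + 13*Q)
T = 15/98 (T = (-64 + 79)/(53 + 45) = 15/98 ≈ 0.15306)
(O(-12) + T)² = ((-10 + (-12)² + 13*(-12)) + 15/98)² = ((-10 + 144 - 156) + 15/98)² = (-22 + 15/98)² = (-2141/98)² = 4583881/9604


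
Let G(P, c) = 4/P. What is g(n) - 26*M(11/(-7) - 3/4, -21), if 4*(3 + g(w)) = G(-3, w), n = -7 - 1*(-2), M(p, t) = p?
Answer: 2395/42 ≈ 57.024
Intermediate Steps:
n = -5 (n = -7 + 2 = -5)
g(w) = -10/3 (g(w) = -3 + (4/(-3))/4 = -3 + (4*(-1/3))/4 = -3 + (1/4)*(-4/3) = -3 - 1/3 = -10/3)
g(n) - 26*M(11/(-7) - 3/4, -21) = -10/3 - 26*(11/(-7) - 3/4) = -10/3 - 26*(11*(-1/7) - 3*1/4) = -10/3 - 26*(-11/7 - 3/4) = -10/3 - 26*(-65/28) = -10/3 + 845/14 = 2395/42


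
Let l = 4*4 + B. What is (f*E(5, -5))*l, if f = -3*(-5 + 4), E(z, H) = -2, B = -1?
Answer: -90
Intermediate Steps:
f = 3 (f = -3*(-1) = 3)
l = 15 (l = 4*4 - 1 = 16 - 1 = 15)
(f*E(5, -5))*l = (3*(-2))*15 = -6*15 = -90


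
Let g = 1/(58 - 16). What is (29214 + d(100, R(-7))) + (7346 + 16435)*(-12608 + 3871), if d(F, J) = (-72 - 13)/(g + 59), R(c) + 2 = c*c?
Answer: -515000808027/2479 ≈ -2.0775e+8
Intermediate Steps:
g = 1/42 ≈ 0.023810
R(c) = -2 + c² (R(c) = -2 + c*c = -2 + c²)
d(F, J) = -3570/2479 (d(F, J) = (-72 - 13)/(1/42 + 59) = -85/2479/42 = -85*42/2479 = -3570/2479)
(29214 + d(100, R(-7))) + (7346 + 16435)*(-12608 + 3871) = (29214 - 3570/2479) + (7346 + 16435)*(-12608 + 3871) = 72417936/2479 + 23781*(-8737) = 72417936/2479 - 207774597 = -515000808027/2479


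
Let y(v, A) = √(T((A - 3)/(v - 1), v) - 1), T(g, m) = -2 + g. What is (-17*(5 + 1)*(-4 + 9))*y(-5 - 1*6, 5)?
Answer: -85*I*√114 ≈ -907.55*I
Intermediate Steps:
y(v, A) = √(-3 + (-3 + A)/(-1 + v)) (y(v, A) = √((-2 + (A - 3)/(v - 1)) - 1) = √((-2 + (-3 + A)/(-1 + v)) - 1) = √(-3 + (-3 + A)/(-1 + v)))
(-17*(5 + 1)*(-4 + 9))*y(-5 - 1*6, 5) = (-17*(5 + 1)*(-4 + 9))*√((5 - 3*(-5 - 1*6))/(-1 + (-5 - 1*6))) = (-102*5)*√((5 - 3*(-5 - 6))/(-1 + (-5 - 6))) = (-17*30)*√((5 - 3*(-11))/(-1 - 11)) = -510*√(5 + 33)*(I*√3/6) = -510*I*√114/6 = -85*I*√114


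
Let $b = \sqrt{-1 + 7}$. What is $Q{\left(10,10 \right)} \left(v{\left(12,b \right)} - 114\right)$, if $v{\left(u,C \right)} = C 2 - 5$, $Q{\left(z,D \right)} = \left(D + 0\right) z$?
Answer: $-11900 + 200 \sqrt{6} \approx -11410.0$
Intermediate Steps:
$Q{\left(z,D \right)} = D z$
$b = \sqrt{6} \approx 2.4495$
$v{\left(u,C \right)} = -5 + 2 C$ ($v{\left(u,C \right)} = 2 C - 5 = -5 + 2 C$)
$Q{\left(10,10 \right)} \left(v{\left(12,b \right)} - 114\right) = 10 \cdot 10 \left(\left(-5 + 2 \sqrt{6}\right) - 114\right) = 100 \left(-119 + 2 \sqrt{6}\right) = -11900 + 200 \sqrt{6}$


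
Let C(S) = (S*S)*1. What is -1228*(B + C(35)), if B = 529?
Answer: -2153912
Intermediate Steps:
C(S) = S² (C(S) = S²*1 = S²)
-1228*(B + C(35)) = -1228*(529 + 35²) = -1228*(529 + 1225) = -1228*1754 = -2153912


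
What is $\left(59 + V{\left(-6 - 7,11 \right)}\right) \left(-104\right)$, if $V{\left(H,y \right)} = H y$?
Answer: $8736$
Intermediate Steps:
$\left(59 + V{\left(-6 - 7,11 \right)}\right) \left(-104\right) = \left(59 + \left(-6 - 7\right) 11\right) \left(-104\right) = \left(59 - 143\right) \left(-104\right) = \left(-84\right) \left(-104\right) = 8736$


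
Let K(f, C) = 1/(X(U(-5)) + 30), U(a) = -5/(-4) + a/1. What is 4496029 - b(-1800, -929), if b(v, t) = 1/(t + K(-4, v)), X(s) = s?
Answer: 438547164794/97541 ≈ 4.4960e+6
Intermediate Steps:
U(a) = 5/4 + a (U(a) = -5*(-¼) + a*1 = 5/4 + a)
K(f, C) = 4/105 (K(f, C) = 1/((5/4 - 5) + 30) = 1/(-15/4 + 30) = 1/(105/4) = 4/105)
b(v, t) = 1/(4/105 + t) (b(v, t) = 1/(t + 4/105) = 1/(4/105 + t))
4496029 - b(-1800, -929) = 4496029 - 105/(4 + 105*(-929)) = 4496029 - 105/(4 - 97545) = 4496029 - 105/(-97541) = 4496029 - 105*(-1)/97541 = 4496029 - 1*(-105/97541) = 4496029 + 105/97541 = 438547164794/97541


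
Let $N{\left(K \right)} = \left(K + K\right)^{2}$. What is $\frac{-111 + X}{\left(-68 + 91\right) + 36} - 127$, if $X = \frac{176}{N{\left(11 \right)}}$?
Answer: $- \frac{83640}{649} \approx -128.88$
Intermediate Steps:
$N{\left(K \right)} = 4 K^{2}$ ($N{\left(K \right)} = \left(2 K\right)^{2} = 4 K^{2}$)
$X = \frac{4}{11}$ ($X = \frac{176}{4 \cdot 11^{2}} = \frac{176}{4 \cdot 121} = \frac{176}{484} = 176 \cdot \frac{1}{484} = \frac{4}{11} \approx 0.36364$)
$\frac{-111 + X}{\left(-68 + 91\right) + 36} - 127 = \frac{-111 + \frac{4}{11}}{\left(-68 + 91\right) + 36} - 127 = - \frac{1217}{11 \left(23 + 36\right)} - 127 = - \frac{1217}{11 \cdot 59} - 127 = \left(- \frac{1217}{11}\right) \frac{1}{59} - 127 = - \frac{1217}{649} - 127 = - \frac{83640}{649}$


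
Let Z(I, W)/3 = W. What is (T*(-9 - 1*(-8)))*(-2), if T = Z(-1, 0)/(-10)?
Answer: 0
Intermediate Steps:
Z(I, W) = 3*W
T = 0 (T = (3*0)/(-10) = 0*(-⅒) = 0)
(T*(-9 - 1*(-8)))*(-2) = (0*(-9 - 1*(-8)))*(-2) = (0*(-9 + 8))*(-2) = (0*(-1))*(-2) = 0*(-2) = 0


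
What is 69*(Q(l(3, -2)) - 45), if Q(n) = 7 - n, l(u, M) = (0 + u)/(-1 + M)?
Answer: -2553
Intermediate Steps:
l(u, M) = u/(-1 + M)
69*(Q(l(3, -2)) - 45) = 69*((7 - 3/(-1 - 2)) - 45) = 69*((7 - 3/(-3)) - 45) = 69*((7 - 3*(-1)/3) - 45) = 69*((7 - 1*(-1)) - 45) = 69*((7 + 1) - 45) = 69*(8 - 45) = 69*(-37) = -2553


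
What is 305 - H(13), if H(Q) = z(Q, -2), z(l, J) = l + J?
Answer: 294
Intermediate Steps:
z(l, J) = J + l
H(Q) = -2 + Q
305 - H(13) = 305 - (-2 + 13) = 305 - 1*11 = 305 - 11 = 294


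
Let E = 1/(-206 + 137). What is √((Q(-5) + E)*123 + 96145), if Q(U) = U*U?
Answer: √52486437/23 ≈ 314.99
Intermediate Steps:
E = -1/69 (E = 1/(-69) = -1/69 ≈ -0.014493)
Q(U) = U²
√((Q(-5) + E)*123 + 96145) = √(((-5)² - 1/69)*123 + 96145) = √((25 - 1/69)*123 + 96145) = √((1724/69)*123 + 96145) = √(70684/23 + 96145) = √(2282019/23) = √52486437/23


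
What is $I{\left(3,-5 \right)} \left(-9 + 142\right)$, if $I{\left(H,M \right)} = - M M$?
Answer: $-3325$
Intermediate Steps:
$I{\left(H,M \right)} = - M^{2}$
$I{\left(3,-5 \right)} \left(-9 + 142\right) = - \left(-5\right)^{2} \left(-9 + 142\right) = \left(-1\right) 25 \cdot 133 = \left(-25\right) 133 = -3325$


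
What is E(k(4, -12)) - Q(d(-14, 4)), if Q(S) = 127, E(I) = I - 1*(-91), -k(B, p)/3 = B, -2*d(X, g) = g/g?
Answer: -48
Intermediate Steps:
d(X, g) = -1/2 (d(X, g) = -g/(2*g) = -1/2*1 = -1/2)
k(B, p) = -3*B
E(I) = 91 + I (E(I) = I + 91 = 91 + I)
E(k(4, -12)) - Q(d(-14, 4)) = (91 - 3*4) - 1*127 = (91 - 12) - 127 = 79 - 127 = -48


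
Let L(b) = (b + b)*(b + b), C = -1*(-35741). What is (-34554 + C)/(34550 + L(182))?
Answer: 1187/167046 ≈ 0.0071058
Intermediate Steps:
C = 35741
L(b) = 4*b² (L(b) = (2*b)*(2*b) = 4*b²)
(-34554 + C)/(34550 + L(182)) = (-34554 + 35741)/(34550 + 4*182²) = 1187/(34550 + 4*33124) = 1187/(34550 + 132496) = 1187/167046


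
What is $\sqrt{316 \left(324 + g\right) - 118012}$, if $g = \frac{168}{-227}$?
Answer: $\frac{2 i \sqrt{204336547}}{227} \approx 125.94 i$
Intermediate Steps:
$g = - \frac{168}{227}$ ($g = 168 \left(- \frac{1}{227}\right) = - \frac{168}{227} \approx -0.74009$)
$\sqrt{316 \left(324 + g\right) - 118012} = \sqrt{316 \left(324 - \frac{168}{227}\right) - 118012} = \sqrt{316 \cdot \frac{73380}{227} - 118012} = \sqrt{\frac{23188080}{227} - 118012} = \sqrt{- \frac{3600644}{227}} = \frac{2 i \sqrt{204336547}}{227}$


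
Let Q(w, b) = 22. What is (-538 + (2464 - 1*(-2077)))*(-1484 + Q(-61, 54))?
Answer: -5852386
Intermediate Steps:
(-538 + (2464 - 1*(-2077)))*(-1484 + Q(-61, 54)) = (-538 + (2464 - 1*(-2077)))*(-1484 + 22) = (-538 + (2464 + 2077))*(-1462) = (-538 + 4541)*(-1462) = 4003*(-1462) = -5852386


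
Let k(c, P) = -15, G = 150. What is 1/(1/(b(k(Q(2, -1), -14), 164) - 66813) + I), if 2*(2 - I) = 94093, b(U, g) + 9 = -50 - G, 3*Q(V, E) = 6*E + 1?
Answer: -33511/1576508240 ≈ -2.1256e-5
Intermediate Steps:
Q(V, E) = 1/3 + 2*E (Q(V, E) = (6*E + 1)/3 = (1 + 6*E)/3 = 1/3 + 2*E)
b(U, g) = -209 (b(U, g) = -9 + (-50 - 1*150) = -9 + (-50 - 150) = -9 - 200 = -209)
I = -94089/2 (I = 2 - 1/2*94093 = 2 - 94093/2 = -94089/2 ≈ -47045.)
1/(1/(b(k(Q(2, -1), -14), 164) - 66813) + I) = 1/(1/(-209 - 66813) - 94089/2) = 1/(1/(-67022) - 94089/2) = 1/(-1/67022 - 94089/2) = 1/(-1576508240/33511) = -33511/1576508240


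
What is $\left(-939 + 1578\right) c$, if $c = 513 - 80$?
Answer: $276687$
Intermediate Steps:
$c = 433$ ($c = 513 - 80 = 433$)
$\left(-939 + 1578\right) c = \left(-939 + 1578\right) 433 = 639 \cdot 433 = 276687$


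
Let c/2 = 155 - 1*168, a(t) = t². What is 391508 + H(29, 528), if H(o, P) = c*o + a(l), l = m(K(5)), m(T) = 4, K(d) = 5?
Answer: 390770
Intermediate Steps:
l = 4
c = -26 (c = 2*(155 - 1*168) = 2*(155 - 168) = 2*(-13) = -26)
H(o, P) = 16 - 26*o (H(o, P) = -26*o + 4² = -26*o + 16 = 16 - 26*o)
391508 + H(29, 528) = 391508 + (16 - 26*29) = 391508 + (16 - 754) = 391508 - 738 = 390770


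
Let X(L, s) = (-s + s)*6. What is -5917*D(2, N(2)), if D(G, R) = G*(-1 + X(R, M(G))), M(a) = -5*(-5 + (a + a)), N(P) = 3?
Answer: 11834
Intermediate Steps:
M(a) = 25 - 10*a (M(a) = -5*(-5 + 2*a) = 25 - 10*a)
X(L, s) = 0 (X(L, s) = 0*6 = 0)
D(G, R) = -G (D(G, R) = G*(-1 + 0) = G*(-1) = -G)
-5917*D(2, N(2)) = -(-5917)*2 = -5917*(-2) = 11834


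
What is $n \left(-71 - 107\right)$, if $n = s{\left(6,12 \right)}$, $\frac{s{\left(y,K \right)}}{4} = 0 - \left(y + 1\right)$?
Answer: $4984$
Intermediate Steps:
$s{\left(y,K \right)} = -4 - 4 y$ ($s{\left(y,K \right)} = 4 \left(0 - \left(y + 1\right)\right) = 4 \left(0 - \left(1 + y\right)\right) = 4 \left(-1 - y\right) = -4 - 4 y$)
$n = -28$ ($n = -4 - 24 = -28$)
$n \left(-71 - 107\right) = - 28 \left(-71 - 107\right) = \left(-28\right) \left(-178\right) = 4984$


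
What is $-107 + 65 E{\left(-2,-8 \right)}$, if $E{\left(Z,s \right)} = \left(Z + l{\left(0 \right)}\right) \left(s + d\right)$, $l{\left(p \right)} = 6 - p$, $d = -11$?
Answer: $-5047$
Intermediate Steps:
$E{\left(Z,s \right)} = \left(-11 + s\right) \left(6 + Z\right)$ ($E{\left(Z,s \right)} = \left(Z + \left(6 - 0\right)\right) \left(s - 11\right) = \left(Z + \left(6 + 0\right)\right) \left(-11 + s\right) = \left(Z + 6\right) \left(-11 + s\right) = \left(6 + Z\right) \left(-11 + s\right) = \left(-11 + s\right) \left(6 + Z\right)$)
$-107 + 65 E{\left(-2,-8 \right)} = -107 + 65 \left(-66 - -22 + 6 \left(-8\right) - -16\right) = -107 + 65 \left(-66 + 22 - 48 + 16\right) = -107 + 65 \left(-76\right) = -107 - 4940 = -5047$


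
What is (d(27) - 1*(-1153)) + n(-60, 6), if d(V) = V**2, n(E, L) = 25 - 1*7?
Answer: 1900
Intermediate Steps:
n(E, L) = 18 (n(E, L) = 25 - 7 = 18)
(d(27) - 1*(-1153)) + n(-60, 6) = (27**2 - 1*(-1153)) + 18 = (729 + 1153) + 18 = 1882 + 18 = 1900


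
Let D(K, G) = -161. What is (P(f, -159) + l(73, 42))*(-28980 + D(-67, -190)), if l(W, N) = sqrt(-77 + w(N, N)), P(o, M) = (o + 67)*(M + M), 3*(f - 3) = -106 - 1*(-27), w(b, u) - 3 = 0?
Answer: 404651926 - 29141*I*sqrt(74) ≈ 4.0465e+8 - 2.5068e+5*I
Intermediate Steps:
w(b, u) = 3 (w(b, u) = 3 + 0 = 3)
f = -70/3 (f = 3 + (-106 - 1*(-27))/3 = 3 + (-106 + 27)/3 = 3 + (1/3)*(-79) = 3 - 79/3 = -70/3 ≈ -23.333)
P(o, M) = 2*M*(67 + o) (P(o, M) = (67 + o)*(2*M) = 2*M*(67 + o))
l(W, N) = I*sqrt(74) (l(W, N) = sqrt(-77 + 3) = sqrt(-74) = I*sqrt(74))
(P(f, -159) + l(73, 42))*(-28980 + D(-67, -190)) = (2*(-159)*(67 - 70/3) + I*sqrt(74))*(-28980 - 161) = (2*(-159)*(131/3) + I*sqrt(74))*(-29141) = (-13886 + I*sqrt(74))*(-29141) = 404651926 - 29141*I*sqrt(74)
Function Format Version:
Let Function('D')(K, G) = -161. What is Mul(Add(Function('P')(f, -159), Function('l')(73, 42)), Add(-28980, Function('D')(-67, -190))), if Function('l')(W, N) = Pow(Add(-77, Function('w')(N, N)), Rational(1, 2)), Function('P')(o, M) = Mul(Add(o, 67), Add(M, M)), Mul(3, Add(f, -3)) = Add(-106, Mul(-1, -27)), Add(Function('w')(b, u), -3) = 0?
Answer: Add(404651926, Mul(-29141, I, Pow(74, Rational(1, 2)))) ≈ Add(4.0465e+8, Mul(-2.5068e+5, I))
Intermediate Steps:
Function('w')(b, u) = 3 (Function('w')(b, u) = Add(3, 0) = 3)
f = Rational(-70, 3) (f = Add(3, Mul(Rational(1, 3), Add(-106, Mul(-1, -27)))) = Add(3, Mul(Rational(1, 3), Add(-106, 27))) = Add(3, Mul(Rational(1, 3), -79)) = Add(3, Rational(-79, 3)) = Rational(-70, 3) ≈ -23.333)
Function('P')(o, M) = Mul(2, M, Add(67, o)) (Function('P')(o, M) = Mul(Add(67, o), Mul(2, M)) = Mul(2, M, Add(67, o)))
Function('l')(W, N) = Mul(I, Pow(74, Rational(1, 2))) (Function('l')(W, N) = Pow(Add(-77, 3), Rational(1, 2)) = Pow(-74, Rational(1, 2)) = Mul(I, Pow(74, Rational(1, 2))))
Mul(Add(Function('P')(f, -159), Function('l')(73, 42)), Add(-28980, Function('D')(-67, -190))) = Mul(Add(Mul(2, -159, Add(67, Rational(-70, 3))), Mul(I, Pow(74, Rational(1, 2)))), Add(-28980, -161)) = Mul(Add(Mul(2, -159, Rational(131, 3)), Mul(I, Pow(74, Rational(1, 2)))), -29141) = Mul(Add(-13886, Mul(I, Pow(74, Rational(1, 2)))), -29141) = Add(404651926, Mul(-29141, I, Pow(74, Rational(1, 2))))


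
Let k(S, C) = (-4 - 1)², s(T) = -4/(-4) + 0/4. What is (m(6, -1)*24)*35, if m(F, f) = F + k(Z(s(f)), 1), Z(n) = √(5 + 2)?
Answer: 26040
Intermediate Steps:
s(T) = 1 (s(T) = -4*(-¼) + 0*(¼) = 1 + 0 = 1)
Z(n) = √7
k(S, C) = 25 (k(S, C) = (-5)² = 25)
m(F, f) = 25 + F (m(F, f) = F + 25 = 25 + F)
(m(6, -1)*24)*35 = ((25 + 6)*24)*35 = (31*24)*35 = 744*35 = 26040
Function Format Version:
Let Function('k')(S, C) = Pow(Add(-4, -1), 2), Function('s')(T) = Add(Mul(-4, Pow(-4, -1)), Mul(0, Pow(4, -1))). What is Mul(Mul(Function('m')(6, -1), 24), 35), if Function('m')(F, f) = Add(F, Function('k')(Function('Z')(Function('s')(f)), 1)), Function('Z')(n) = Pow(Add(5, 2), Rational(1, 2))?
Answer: 26040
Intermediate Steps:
Function('s')(T) = 1 (Function('s')(T) = Add(Mul(-4, Rational(-1, 4)), Mul(0, Rational(1, 4))) = Add(1, 0) = 1)
Function('Z')(n) = Pow(7, Rational(1, 2))
Function('k')(S, C) = 25 (Function('k')(S, C) = Pow(-5, 2) = 25)
Function('m')(F, f) = Add(25, F) (Function('m')(F, f) = Add(F, 25) = Add(25, F))
Mul(Mul(Function('m')(6, -1), 24), 35) = Mul(Mul(Add(25, 6), 24), 35) = Mul(Mul(31, 24), 35) = Mul(744, 35) = 26040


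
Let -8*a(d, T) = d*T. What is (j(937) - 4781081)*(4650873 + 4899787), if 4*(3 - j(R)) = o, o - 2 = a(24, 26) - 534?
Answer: -45660993935830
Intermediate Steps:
a(d, T) = -T*d/8 (a(d, T) = -d*T/8 = -T*d/8)
o = -610 (o = 2 + (-1/8*26*24 - 534) = 2 + (-78 - 534) = 2 - 612 = -610)
j(R) = 311/2 (j(R) = 3 - 1/4*(-610) = 3 + 305/2 = 311/2)
(j(937) - 4781081)*(4650873 + 4899787) = (311/2 - 4781081)*(4650873 + 4899787) = -9561851/2*9550660 = -45660993935830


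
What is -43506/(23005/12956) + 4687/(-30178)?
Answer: -17010352049443/694244890 ≈ -24502.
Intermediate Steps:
-43506/(23005/12956) + 4687/(-30178) = -43506/(23005*(1/12956)) + 4687*(-1/30178) = -43506/23005/12956 - 4687/30178 = -43506*12956/23005 - 4687/30178 = -563663736/23005 - 4687/30178 = -17010352049443/694244890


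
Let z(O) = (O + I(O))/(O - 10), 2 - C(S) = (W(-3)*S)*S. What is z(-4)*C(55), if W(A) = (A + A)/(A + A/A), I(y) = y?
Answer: -36292/7 ≈ -5184.6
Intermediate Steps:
W(A) = 2*A/(1 + A) (W(A) = (2*A)/(A + 1) = (2*A)/(1 + A) = 2*A/(1 + A))
C(S) = 2 - 3*S**2 (C(S) = 2 - (2*(-3)/(1 - 3))*S*S = 2 - (2*(-3)/(-2))*S*S = 2 - (2*(-3)*(-1/2))*S*S = 2 - 3*S*S = 2 - 3*S**2)
z(O) = 2*O/(-10 + O) (z(O) = (O + O)/(O - 10) = (2*O)/(-10 + O) = 2*O/(-10 + O))
z(-4)*C(55) = (2*(-4)/(-10 - 4))*(2 - 3*55**2) = (2*(-4)/(-14))*(2 - 3*3025) = (2*(-4)*(-1/14))*(2 - 9075) = (4/7)*(-9073) = -36292/7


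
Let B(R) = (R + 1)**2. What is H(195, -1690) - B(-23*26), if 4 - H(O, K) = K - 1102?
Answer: -353613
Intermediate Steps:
H(O, K) = 1106 - K (H(O, K) = 4 - (K - 1102) = 4 - (-1102 + K) = 4 + (1102 - K) = 1106 - K)
B(R) = (1 + R)**2
H(195, -1690) - B(-23*26) = (1106 - 1*(-1690)) - (1 - 23*26)**2 = (1106 + 1690) - (1 - 598)**2 = 2796 - 1*(-597)**2 = 2796 - 1*356409 = 2796 - 356409 = -353613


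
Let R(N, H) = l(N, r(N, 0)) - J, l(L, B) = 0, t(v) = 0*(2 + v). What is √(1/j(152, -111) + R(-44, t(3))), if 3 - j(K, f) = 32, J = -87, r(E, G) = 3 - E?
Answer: √73138/29 ≈ 9.3255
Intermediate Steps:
t(v) = 0
j(K, f) = -29 (j(K, f) = 3 - 1*32 = 3 - 32 = -29)
R(N, H) = 87 (R(N, H) = 0 - 1*(-87) = 0 + 87 = 87)
√(1/j(152, -111) + R(-44, t(3))) = √(1/(-29) + 87) = √(-1/29 + 87) = √(2522/29) = √73138/29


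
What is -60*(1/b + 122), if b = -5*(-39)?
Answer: -95164/13 ≈ -7320.3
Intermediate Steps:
b = 195
-60*(1/b + 122) = -60*(1/195 + 122) = -60*23791/195 = -95164/13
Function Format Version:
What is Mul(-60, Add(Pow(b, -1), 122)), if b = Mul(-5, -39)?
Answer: Rational(-95164, 13) ≈ -7320.3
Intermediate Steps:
b = 195
Mul(-60, Add(Pow(b, -1), 122)) = Mul(-60, Add(Pow(195, -1), 122)) = Mul(-60, Add(Rational(1, 195), 122)) = Mul(-60, Rational(23791, 195)) = Rational(-95164, 13)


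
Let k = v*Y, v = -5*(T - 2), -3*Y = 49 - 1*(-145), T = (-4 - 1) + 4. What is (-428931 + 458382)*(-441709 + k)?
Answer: -13037339229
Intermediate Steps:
T = -1 (T = -5 + 4 = -1)
Y = -194/3 (Y = -(49 - 1*(-145))/3 = -(49 + 145)/3 = -⅓*194 = -194/3 ≈ -64.667)
v = 15 (v = -5*(-1 - 2) = -5*(-3) = 15)
k = -970 (k = 15*(-194/3) = -970)
(-428931 + 458382)*(-441709 + k) = (-428931 + 458382)*(-441709 - 970) = 29451*(-442679) = -13037339229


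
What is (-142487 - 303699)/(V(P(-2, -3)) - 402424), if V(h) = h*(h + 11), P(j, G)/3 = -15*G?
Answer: 223093/191357 ≈ 1.1658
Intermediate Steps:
P(j, G) = -45*G (P(j, G) = 3*(-15*G) = -45*G)
V(h) = h*(11 + h)
(-142487 - 303699)/(V(P(-2, -3)) - 402424) = (-142487 - 303699)/((-45*(-3))*(11 - 45*(-3)) - 402424) = -446186/(135*(11 + 135) - 402424) = -446186/(135*146 - 402424) = -446186/(19710 - 402424) = -446186/(-382714) = -446186*(-1/382714) = 223093/191357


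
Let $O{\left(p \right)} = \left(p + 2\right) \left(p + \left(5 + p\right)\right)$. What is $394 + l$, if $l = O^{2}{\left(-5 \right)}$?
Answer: $619$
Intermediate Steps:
$O{\left(p \right)} = \left(2 + p\right) \left(5 + 2 p\right)$
$l = 225$ ($l = \left(10 + 2 \left(-5\right)^{2} + 9 \left(-5\right)\right)^{2} = \left(10 + 2 \cdot 25 - 45\right)^{2} = \left(10 + 50 - 45\right)^{2} = 15^{2} = 225$)
$394 + l = 394 + 225 = 619$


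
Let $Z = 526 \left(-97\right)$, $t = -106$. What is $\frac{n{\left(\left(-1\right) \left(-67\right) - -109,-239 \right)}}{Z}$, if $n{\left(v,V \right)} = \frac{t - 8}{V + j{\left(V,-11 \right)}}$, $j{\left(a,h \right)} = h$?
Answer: $- \frac{57}{6377750} \approx -8.9373 \cdot 10^{-6}$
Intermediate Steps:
$n{\left(v,V \right)} = - \frac{114}{-11 + V}$ ($n{\left(v,V \right)} = \frac{-106 - 8}{V - 11} = - \frac{114}{-11 + V}$)
$Z = -51022$
$\frac{n{\left(\left(-1\right) \left(-67\right) - -109,-239 \right)}}{Z} = \frac{\left(-114\right) \frac{1}{-11 - 239}}{-51022} = - \frac{114}{-250} \left(- \frac{1}{51022}\right) = \left(-114\right) \left(- \frac{1}{250}\right) \left(- \frac{1}{51022}\right) = \frac{57}{125} \left(- \frac{1}{51022}\right) = - \frac{57}{6377750}$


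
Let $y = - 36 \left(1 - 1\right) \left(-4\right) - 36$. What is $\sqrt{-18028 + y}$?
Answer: $4 i \sqrt{1129} \approx 134.4 i$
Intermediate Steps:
$y = -36$ ($y = - 36 \cdot 0 \left(-4\right) - 36 = \left(-36\right) 0 - 36 = 0 - 36 = -36$)
$\sqrt{-18028 + y} = \sqrt{-18028 - 36} = \sqrt{-18064} = 4 i \sqrt{1129}$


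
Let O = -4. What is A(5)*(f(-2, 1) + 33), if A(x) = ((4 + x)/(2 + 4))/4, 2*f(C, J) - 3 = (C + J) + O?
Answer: 12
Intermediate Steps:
f(C, J) = -½ + C/2 + J/2 (f(C, J) = 3/2 + ((C + J) - 4)/2 = 3/2 + (-4 + C + J)/2 = 3/2 + (-2 + C/2 + J/2) = -½ + C/2 + J/2)
A(x) = ⅙ + x/24 (A(x) = ((4 + x)/6)*(¼) = ((4 + x)*(⅙))*(¼) = (⅔ + x/6)*(¼) = ⅙ + x/24)
A(5)*(f(-2, 1) + 33) = (⅙ + (1/24)*5)*((-½ + (½)*(-2) + (½)*1) + 33) = (⅙ + 5/24)*((-½ - 1 + ½) + 33) = 3*(-1 + 33)/8 = (3/8)*32 = 12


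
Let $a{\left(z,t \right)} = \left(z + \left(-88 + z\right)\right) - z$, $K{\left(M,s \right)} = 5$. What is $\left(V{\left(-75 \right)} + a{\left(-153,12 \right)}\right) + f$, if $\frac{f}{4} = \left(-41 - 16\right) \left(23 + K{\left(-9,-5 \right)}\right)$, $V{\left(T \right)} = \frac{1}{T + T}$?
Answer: $- \frac{993751}{150} \approx -6625.0$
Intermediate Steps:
$V{\left(T \right)} = \frac{1}{2 T}$
$f = -6384$ ($f = 4 \left(-41 - 16\right) \left(23 + 5\right) = 4 \left(\left(-57\right) 28\right) = 4 \left(-1596\right) = -6384$)
$a{\left(z,t \right)} = -88 + z$ ($a{\left(z,t \right)} = \left(-88 + 2 z\right) - z = -88 + z$)
$\left(V{\left(-75 \right)} + a{\left(-153,12 \right)}\right) + f = \left(\frac{1}{2 \left(-75\right)} - 241\right) - 6384 = \left(\frac{1}{2} \left(- \frac{1}{75}\right) - 241\right) - 6384 = \left(- \frac{1}{150} - 241\right) - 6384 = - \frac{36151}{150} - 6384 = - \frac{993751}{150}$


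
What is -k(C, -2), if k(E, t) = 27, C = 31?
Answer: -27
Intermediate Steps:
-k(C, -2) = -1*27 = -27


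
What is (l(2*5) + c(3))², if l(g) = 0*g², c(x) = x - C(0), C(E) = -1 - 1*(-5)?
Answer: 1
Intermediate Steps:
C(E) = 4 (C(E) = -1 + 5 = 4)
c(x) = -4 + x (c(x) = x - 1*4 = x - 4 = -4 + x)
l(g) = 0
(l(2*5) + c(3))² = (0 + (-4 + 3))² = (0 - 1)² = (-1)² = 1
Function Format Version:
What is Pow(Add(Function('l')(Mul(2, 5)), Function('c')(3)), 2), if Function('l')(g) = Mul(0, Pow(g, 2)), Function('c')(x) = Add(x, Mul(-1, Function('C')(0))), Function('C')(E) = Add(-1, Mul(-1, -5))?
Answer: 1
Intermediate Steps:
Function('C')(E) = 4 (Function('C')(E) = Add(-1, 5) = 4)
Function('c')(x) = Add(-4, x) (Function('c')(x) = Add(x, Mul(-1, 4)) = Add(x, -4) = Add(-4, x))
Function('l')(g) = 0
Pow(Add(Function('l')(Mul(2, 5)), Function('c')(3)), 2) = Pow(Add(0, Add(-4, 3)), 2) = Pow(Add(0, -1), 2) = Pow(-1, 2) = 1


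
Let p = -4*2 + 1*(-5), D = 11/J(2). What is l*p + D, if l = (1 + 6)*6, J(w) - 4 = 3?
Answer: -3811/7 ≈ -544.43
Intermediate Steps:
J(w) = 7 (J(w) = 4 + 3 = 7)
D = 11/7 ≈ 1.5714
p = -13 (p = -8 - 5 = -13)
l = 42 (l = 7*6 = 42)
l*p + D = 42*(-13) + 11/7 = -546 + 11/7 = -3811/7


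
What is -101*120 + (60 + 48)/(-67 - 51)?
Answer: -715134/59 ≈ -12121.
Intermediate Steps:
-101*120 + (60 + 48)/(-67 - 51) = -12120 + 108/(-118) = -12120 + 108*(-1/118) = -12120 - 54/59 = -715134/59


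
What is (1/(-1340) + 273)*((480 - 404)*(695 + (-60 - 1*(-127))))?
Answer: 5296327482/335 ≈ 1.5810e+7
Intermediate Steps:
(1/(-1340) + 273)*((480 - 404)*(695 + (-60 - 1*(-127)))) = (-1/1340 + 273)*(76*(695 + (-60 + 127))) = 365819*(76*(695 + 67))/1340 = 365819*(76*762)/1340 = (365819/1340)*57912 = 5296327482/335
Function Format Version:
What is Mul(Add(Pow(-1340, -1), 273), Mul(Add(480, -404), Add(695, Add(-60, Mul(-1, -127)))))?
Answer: Rational(5296327482, 335) ≈ 1.5810e+7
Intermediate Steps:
Mul(Add(Pow(-1340, -1), 273), Mul(Add(480, -404), Add(695, Add(-60, Mul(-1, -127))))) = Mul(Add(Rational(-1, 1340), 273), Mul(76, Add(695, Add(-60, 127)))) = Mul(Rational(365819, 1340), Mul(76, Add(695, 67))) = Mul(Rational(365819, 1340), Mul(76, 762)) = Mul(Rational(365819, 1340), 57912) = Rational(5296327482, 335)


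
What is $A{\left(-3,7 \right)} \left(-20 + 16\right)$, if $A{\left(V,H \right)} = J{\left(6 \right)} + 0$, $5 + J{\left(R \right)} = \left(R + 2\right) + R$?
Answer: $-36$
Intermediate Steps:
$J{\left(R \right)} = -3 + 2 R$ ($J{\left(R \right)} = -5 + \left(\left(R + 2\right) + R\right) = -5 + \left(\left(2 + R\right) + R\right) = -5 + \left(2 + 2 R\right) = -3 + 2 R$)
$A{\left(V,H \right)} = 9$ ($A{\left(V,H \right)} = \left(-3 + 2 \cdot 6\right) + 0 = \left(-3 + 12\right) + 0 = 9 + 0 = 9$)
$A{\left(-3,7 \right)} \left(-20 + 16\right) = 9 \left(-20 + 16\right) = 9 \left(-4\right) = -36$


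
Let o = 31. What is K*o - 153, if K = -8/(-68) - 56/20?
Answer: -20073/85 ≈ -236.15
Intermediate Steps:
K = -228/85 (K = -8*(-1/68) - 56*1/20 = 2/17 - 14/5 = -228/85 ≈ -2.6824)
K*o - 153 = -228/85*31 - 153 = -7068/85 - 153 = -20073/85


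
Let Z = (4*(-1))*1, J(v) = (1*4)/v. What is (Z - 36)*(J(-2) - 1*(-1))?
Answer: 40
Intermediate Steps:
J(v) = 4/v
Z = -4 (Z = -4*1 = -4)
(Z - 36)*(J(-2) - 1*(-1)) = (-4 - 36)*(4/(-2) - 1*(-1)) = -40*(4*(-½) + 1) = -40*(-2 + 1) = -40*(-1) = 40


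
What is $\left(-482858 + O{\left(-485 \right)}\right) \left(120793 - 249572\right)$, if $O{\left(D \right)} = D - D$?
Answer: $62181970382$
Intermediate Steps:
$O{\left(D \right)} = 0$
$\left(-482858 + O{\left(-485 \right)}\right) \left(120793 - 249572\right) = \left(-482858 + 0\right) \left(120793 - 249572\right) = \left(-482858\right) \left(-128779\right) = 62181970382$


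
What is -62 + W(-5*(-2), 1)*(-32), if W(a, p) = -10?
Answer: 258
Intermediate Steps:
-62 + W(-5*(-2), 1)*(-32) = -62 - 10*(-32) = -62 + 320 = 258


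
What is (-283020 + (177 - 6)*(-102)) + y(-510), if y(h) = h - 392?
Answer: -301364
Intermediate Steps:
y(h) = -392 + h
(-283020 + (177 - 6)*(-102)) + y(-510) = (-283020 + (177 - 6)*(-102)) + (-392 - 510) = (-283020 + 171*(-102)) - 902 = (-283020 - 17442) - 902 = -300462 - 902 = -301364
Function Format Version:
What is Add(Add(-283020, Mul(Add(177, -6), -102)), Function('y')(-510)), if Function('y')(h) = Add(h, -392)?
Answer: -301364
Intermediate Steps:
Function('y')(h) = Add(-392, h)
Add(Add(-283020, Mul(Add(177, -6), -102)), Function('y')(-510)) = Add(Add(-283020, Mul(Add(177, -6), -102)), Add(-392, -510)) = Add(Add(-283020, Mul(171, -102)), -902) = Add(Add(-283020, -17442), -902) = Add(-300462, -902) = -301364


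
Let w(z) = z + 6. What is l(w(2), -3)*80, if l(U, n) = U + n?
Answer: 400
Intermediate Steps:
w(z) = 6 + z
l(w(2), -3)*80 = ((6 + 2) - 3)*80 = (8 - 3)*80 = 5*80 = 400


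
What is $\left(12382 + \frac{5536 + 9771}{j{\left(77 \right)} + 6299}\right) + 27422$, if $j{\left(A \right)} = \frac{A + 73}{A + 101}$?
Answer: $\frac{22318907867}{560686} \approx 39806.0$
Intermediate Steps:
$j{\left(A \right)} = \frac{73 + A}{101 + A}$
$\left(12382 + \frac{5536 + 9771}{j{\left(77 \right)} + 6299}\right) + 27422 = \left(12382 + \frac{5536 + 9771}{\frac{73 + 77}{101 + 77} + 6299}\right) + 27422 = \left(12382 + \frac{15307}{\frac{1}{178} \cdot 150 + 6299}\right) + 27422 = \left(12382 + \frac{15307}{\frac{75}{89} + 6299}\right) + 27422 = \left(12382 + \frac{15307}{\frac{560686}{89}}\right) + 27422 = \left(12382 + 15307 \cdot \frac{89}{560686}\right) + 27422 = \left(12382 + \frac{1362323}{560686}\right) + 27422 = \frac{6943776375}{560686} + 27422 = \frac{22318907867}{560686}$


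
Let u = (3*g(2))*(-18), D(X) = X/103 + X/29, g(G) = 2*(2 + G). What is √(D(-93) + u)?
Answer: 6*I*√108084595/2987 ≈ 20.883*I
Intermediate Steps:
g(G) = 4 + 2*G
D(X) = 132*X/2987 (D(X) = X*(1/103) + X*(1/29) = X/103 + X/29 = 132*X/2987)
u = -432 (u = (3*(4 + 2*2))*(-18) = (3*(4 + 4))*(-18) = (3*8)*(-18) = 24*(-18) = -432)
√(D(-93) + u) = √((132/2987)*(-93) - 432) = √(-12276/2987 - 432) = √(-1302660/2987) = 6*I*√108084595/2987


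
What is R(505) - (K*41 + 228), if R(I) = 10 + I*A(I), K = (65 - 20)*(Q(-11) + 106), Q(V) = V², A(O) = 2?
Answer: -418023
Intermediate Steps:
K = 10215 (K = (65 - 20)*((-11)² + 106) = 45*(121 + 106) = 45*227 = 10215)
R(I) = 10 + 2*I (R(I) = 10 + I*2 = 10 + 2*I)
R(505) - (K*41 + 228) = (10 + 2*505) - (10215*41 + 228) = (10 + 1010) - (418815 + 228) = 1020 - 1*419043 = 1020 - 419043 = -418023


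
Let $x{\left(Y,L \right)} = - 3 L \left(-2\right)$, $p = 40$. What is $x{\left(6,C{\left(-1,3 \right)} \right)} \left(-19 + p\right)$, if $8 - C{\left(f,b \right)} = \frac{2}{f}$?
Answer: $1260$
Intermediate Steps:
$C{\left(f,b \right)} = 8 - \frac{2}{f}$
$x{\left(Y,L \right)} = 6 L$
$x{\left(6,C{\left(-1,3 \right)} \right)} \left(-19 + p\right) = 6 \left(8 - \frac{2}{-1}\right) \left(-19 + 40\right) = 6 \left(8 - -2\right) 21 = 6 \left(8 + 2\right) 21 = 6 \cdot 10 \cdot 21 = 60 \cdot 21 = 1260$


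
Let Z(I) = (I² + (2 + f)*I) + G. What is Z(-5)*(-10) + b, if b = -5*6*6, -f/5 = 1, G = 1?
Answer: -590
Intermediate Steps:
f = -5 (f = -5*1 = -5)
b = -180 (b = -30*6 = -180)
Z(I) = 1 + I² - 3*I (Z(I) = (I² + (2 - 5)*I) + 1 = (I² - 3*I) + 1 = 1 + I² - 3*I)
Z(-5)*(-10) + b = (1 + (-5)² - 3*(-5))*(-10) - 180 = (1 + 25 + 15)*(-10) - 180 = 41*(-10) - 180 = -410 - 180 = -590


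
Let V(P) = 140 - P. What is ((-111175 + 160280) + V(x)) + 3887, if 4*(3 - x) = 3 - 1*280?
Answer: 212239/4 ≈ 53060.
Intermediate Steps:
x = 289/4 (x = 3 - (3 - 1*280)/4 = 3 - (3 - 280)/4 = 3 - ¼*(-277) = 3 + 277/4 = 289/4 ≈ 72.250)
((-111175 + 160280) + V(x)) + 3887 = ((-111175 + 160280) + (140 - 1*289/4)) + 3887 = (49105 + (140 - 289/4)) + 3887 = (49105 + 271/4) + 3887 = 196691/4 + 3887 = 212239/4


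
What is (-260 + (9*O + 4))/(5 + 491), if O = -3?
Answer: -283/496 ≈ -0.57056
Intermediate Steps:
(-260 + (9*O + 4))/(5 + 491) = (-260 + (9*(-3) + 4))/(5 + 491) = (-260 + (-27 + 4))/496 = (-260 - 23)/496 = (1/496)*(-283) = -283/496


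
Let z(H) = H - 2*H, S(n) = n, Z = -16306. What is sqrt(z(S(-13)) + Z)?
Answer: I*sqrt(16293) ≈ 127.64*I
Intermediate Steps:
z(H) = -H
sqrt(z(S(-13)) + Z) = sqrt(-1*(-13) - 16306) = sqrt(13 - 16306) = sqrt(-16293) = I*sqrt(16293)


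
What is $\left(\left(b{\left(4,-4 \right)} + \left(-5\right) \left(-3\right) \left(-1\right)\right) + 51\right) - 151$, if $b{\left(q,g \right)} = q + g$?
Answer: $-115$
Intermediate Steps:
$b{\left(q,g \right)} = g + q$
$\left(\left(b{\left(4,-4 \right)} + \left(-5\right) \left(-3\right) \left(-1\right)\right) + 51\right) - 151 = \left(\left(\left(-4 + 4\right) + \left(-5\right) \left(-3\right) \left(-1\right)\right) + 51\right) - 151 = \left(\left(0 + 15 \left(-1\right)\right) + 51\right) - 151 = \left(\left(0 - 15\right) + 51\right) - 151 = \left(-15 + 51\right) - 151 = 36 - 151 = -115$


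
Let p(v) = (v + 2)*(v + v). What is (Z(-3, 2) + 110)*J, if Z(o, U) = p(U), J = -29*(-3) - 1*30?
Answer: 7182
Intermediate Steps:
J = 57 (J = 87 - 30 = 57)
p(v) = 2*v*(2 + v) (p(v) = (2 + v)*(2*v) = 2*v*(2 + v))
Z(o, U) = 2*U*(2 + U)
(Z(-3, 2) + 110)*J = (2*2*(2 + 2) + 110)*57 = (2*2*4 + 110)*57 = (16 + 110)*57 = 126*57 = 7182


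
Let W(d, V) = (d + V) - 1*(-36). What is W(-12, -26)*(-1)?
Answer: 2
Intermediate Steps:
W(d, V) = 36 + V + d (W(d, V) = (V + d) + 36 = 36 + V + d)
W(-12, -26)*(-1) = (36 - 26 - 12)*(-1) = -2*(-1) = 2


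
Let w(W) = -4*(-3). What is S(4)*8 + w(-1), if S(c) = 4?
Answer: 44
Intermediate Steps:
w(W) = 12
S(4)*8 + w(-1) = 4*8 + 12 = 32 + 12 = 44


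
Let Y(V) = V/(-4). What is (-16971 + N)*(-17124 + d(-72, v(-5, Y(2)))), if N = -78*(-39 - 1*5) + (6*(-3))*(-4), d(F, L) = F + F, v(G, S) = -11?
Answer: 232548156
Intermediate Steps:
Y(V) = -V/4 (Y(V) = V*(-¼) = -V/4)
d(F, L) = 2*F
N = 3504 (N = -78*(-39 - 5) - 18*(-4) = -78*(-44) + 72 = 3432 + 72 = 3504)
(-16971 + N)*(-17124 + d(-72, v(-5, Y(2)))) = (-16971 + 3504)*(-17124 + 2*(-72)) = -13467*(-17124 - 144) = -13467*(-17268) = 232548156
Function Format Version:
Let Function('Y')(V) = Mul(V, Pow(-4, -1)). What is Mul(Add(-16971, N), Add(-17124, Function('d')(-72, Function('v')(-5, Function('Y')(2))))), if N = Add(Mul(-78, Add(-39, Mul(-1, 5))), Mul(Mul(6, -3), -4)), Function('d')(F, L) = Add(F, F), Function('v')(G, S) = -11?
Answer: 232548156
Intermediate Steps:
Function('Y')(V) = Mul(Rational(-1, 4), V) (Function('Y')(V) = Mul(V, Rational(-1, 4)) = Mul(Rational(-1, 4), V))
Function('d')(F, L) = Mul(2, F)
N = 3504 (N = Add(Mul(-78, Add(-39, -5)), Mul(-18, -4)) = Add(Mul(-78, -44), 72) = Add(3432, 72) = 3504)
Mul(Add(-16971, N), Add(-17124, Function('d')(-72, Function('v')(-5, Function('Y')(2))))) = Mul(Add(-16971, 3504), Add(-17124, Mul(2, -72))) = Mul(-13467, Add(-17124, -144)) = Mul(-13467, -17268) = 232548156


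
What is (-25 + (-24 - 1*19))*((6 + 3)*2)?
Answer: -1224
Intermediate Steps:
(-25 + (-24 - 1*19))*((6 + 3)*2) = (-25 + (-24 - 19))*(9*2) = (-25 - 43)*18 = -68*18 = -1224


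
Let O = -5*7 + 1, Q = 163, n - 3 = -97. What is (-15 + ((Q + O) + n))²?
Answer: 400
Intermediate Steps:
n = -94 (n = 3 - 97 = -94)
O = -34 (O = -35 + 1 = -34)
(-15 + ((Q + O) + n))² = (-15 + ((163 - 34) - 94))² = (-15 + (129 - 94))² = (-15 + 35)² = 20² = 400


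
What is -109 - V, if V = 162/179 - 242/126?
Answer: -1217740/11277 ≈ -107.98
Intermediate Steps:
V = -11453/11277 (V = 162*(1/179) - 242*1/126 = 162/179 - 121/63 = -11453/11277 ≈ -1.0156)
-109 - V = -109 - 1*(-11453/11277) = -109 + 11453/11277 = -1217740/11277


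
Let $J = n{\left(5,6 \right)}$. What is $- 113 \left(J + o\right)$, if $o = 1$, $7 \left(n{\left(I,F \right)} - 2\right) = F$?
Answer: $- \frac{3051}{7} \approx -435.86$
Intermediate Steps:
$n{\left(I,F \right)} = 2 + \frac{F}{7}$
$J = \frac{20}{7}$ ($J = 2 + \frac{1}{7} \cdot 6 = 2 + \frac{6}{7} = \frac{20}{7} \approx 2.8571$)
$- 113 \left(J + o\right) = - 113 \left(\frac{20}{7} + 1\right) = \left(-113\right) \frac{27}{7} = - \frac{3051}{7}$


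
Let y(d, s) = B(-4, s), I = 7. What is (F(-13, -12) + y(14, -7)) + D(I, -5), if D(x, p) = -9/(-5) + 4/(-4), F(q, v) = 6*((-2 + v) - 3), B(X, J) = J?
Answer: -541/5 ≈ -108.20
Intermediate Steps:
F(q, v) = -30 + 6*v (F(q, v) = 6*(-5 + v) = -30 + 6*v)
y(d, s) = s
D(x, p) = 4/5 (D(x, p) = -9*(-1/5) + 4*(-1/4) = 9/5 - 1 = 4/5)
(F(-13, -12) + y(14, -7)) + D(I, -5) = ((-30 + 6*(-12)) - 7) + 4/5 = ((-30 - 72) - 7) + 4/5 = (-102 - 7) + 4/5 = -109 + 4/5 = -541/5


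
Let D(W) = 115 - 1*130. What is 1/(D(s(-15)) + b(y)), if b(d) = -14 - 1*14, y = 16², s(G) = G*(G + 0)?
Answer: -1/43 ≈ -0.023256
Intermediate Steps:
s(G) = G² (s(G) = G*G = G²)
D(W) = -15 (D(W) = 115 - 130 = -15)
y = 256
b(d) = -28 (b(d) = -14 - 14 = -28)
1/(D(s(-15)) + b(y)) = 1/(-15 - 28) = 1/(-43) = -1/43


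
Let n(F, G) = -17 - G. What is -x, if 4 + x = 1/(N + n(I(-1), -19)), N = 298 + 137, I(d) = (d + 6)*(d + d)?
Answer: 1747/437 ≈ 3.9977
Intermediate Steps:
I(d) = 2*d*(6 + d) (I(d) = (6 + d)*(2*d) = 2*d*(6 + d))
N = 435
x = -1747/437 (x = -4 + 1/(435 + (-17 - 1*(-19))) = -4 + 1/(435 + (-17 + 19)) = -4 + 1/(435 + 2) = -4 + 1/437 = -1747/437 ≈ -3.9977)
-x = -1*(-1747/437) = 1747/437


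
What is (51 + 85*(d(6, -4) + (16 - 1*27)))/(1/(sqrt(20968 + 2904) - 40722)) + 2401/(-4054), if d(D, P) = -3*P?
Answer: -22451832769/4054 + 1088*sqrt(373) ≈ -5.5172e+6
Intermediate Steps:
(51 + 85*(d(6, -4) + (16 - 1*27)))/(1/(sqrt(20968 + 2904) - 40722)) + 2401/(-4054) = (51 + 85*(-3*(-4) + (16 - 1*27)))/(1/(sqrt(20968 + 2904) - 40722)) + 2401/(-4054) = (51 + 85*(12 + (16 - 27)))/(1/(sqrt(23872) - 40722)) + 2401*(-1/4054) = (51 + 85*(12 - 11))/(1/(8*sqrt(373) - 40722)) - 2401/4054 = (51 + 85*1)/(1/(-40722 + 8*sqrt(373))) - 2401/4054 = (51 + 85)*(-40722 + 8*sqrt(373)) - 2401/4054 = 136*(-40722 + 8*sqrt(373)) - 2401/4054 = (-5538192 + 1088*sqrt(373)) - 2401/4054 = -22451832769/4054 + 1088*sqrt(373)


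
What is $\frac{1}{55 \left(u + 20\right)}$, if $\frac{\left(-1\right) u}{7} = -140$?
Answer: $\frac{1}{55000} \approx 1.8182 \cdot 10^{-5}$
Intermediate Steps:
$u = 980$ ($u = \left(-7\right) \left(-140\right) = 980$)
$\frac{1}{55 \left(u + 20\right)} = \frac{1}{55 \left(980 + 20\right)} = \frac{1}{55 \cdot 1000} = \frac{1}{55000}$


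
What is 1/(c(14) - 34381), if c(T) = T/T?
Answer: -1/34380 ≈ -2.9087e-5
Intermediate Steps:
c(T) = 1
1/(c(14) - 34381) = 1/(1 - 34381) = 1/(-34380) = -1/34380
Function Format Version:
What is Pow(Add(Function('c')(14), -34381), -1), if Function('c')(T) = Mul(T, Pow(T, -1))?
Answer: Rational(-1, 34380) ≈ -2.9087e-5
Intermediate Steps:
Function('c')(T) = 1
Pow(Add(Function('c')(14), -34381), -1) = Pow(Add(1, -34381), -1) = Pow(-34380, -1) = Rational(-1, 34380)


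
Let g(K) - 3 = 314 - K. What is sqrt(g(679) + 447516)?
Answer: sqrt(447154) ≈ 668.70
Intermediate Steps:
g(K) = 317 - K (g(K) = 3 + (314 - K) = 317 - K)
sqrt(g(679) + 447516) = sqrt((317 - 1*679) + 447516) = sqrt((317 - 679) + 447516) = sqrt(-362 + 447516) = sqrt(447154)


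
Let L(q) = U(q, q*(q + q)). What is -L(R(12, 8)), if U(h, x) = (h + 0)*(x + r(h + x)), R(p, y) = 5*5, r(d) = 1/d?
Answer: -1593751/51 ≈ -31250.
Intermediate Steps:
R(p, y) = 25
U(h, x) = h*(x + 1/(h + x)) (U(h, x) = (h + 0)*(x + 1/(h + x)) = h*(x + 1/(h + x)))
L(q) = q*(1 + 2*q²*(q + 2*q²))/(q + 2*q²) (L(q) = q*(1 + (q*(q + q))*(q + q*(q + q)))/(q + q*(q + q)) = q*(1 + (q*(2*q))*(q + q*(2*q)))/(q + q*(2*q)) = q*(1 + (2*q²)*(q + 2*q²))/(q + 2*q²) = q*(1 + 2*q²*(q + 2*q²))/(q + 2*q²))
-L(R(12, 8)) = -(1 + 25³*(2 + 4*25))/(1 + 2*25) = -(1 + 15625*(2 + 100))/(1 + 50) = -(1 + 15625*102)/51 = -(1 + 1593750)/51 = -1593751/51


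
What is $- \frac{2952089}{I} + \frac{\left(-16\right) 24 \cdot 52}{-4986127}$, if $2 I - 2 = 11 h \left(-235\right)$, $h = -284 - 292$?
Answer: $- \frac{14704624872695}{3712076815087} \approx -3.9613$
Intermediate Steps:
$h = -576$ ($h = -284 - 292 = -576$)
$I = 744481$ ($I = 1 + \frac{11 \left(-576\right) \left(-235\right)}{2} = 1 + \frac{\left(-6336\right) \left(-235\right)}{2} = 1 + \frac{1}{2} \cdot 1488960 = 1 + 744480 = 744481$)
$- \frac{2952089}{I} + \frac{\left(-16\right) 24 \cdot 52}{-4986127} = - \frac{2952089}{744481} + \frac{\left(-16\right) 24 \cdot 52}{-4986127} = \left(-2952089\right) \frac{1}{744481} + \left(-384\right) 52 \left(- \frac{1}{4986127}\right) = - \frac{2952089}{744481} - - \frac{19968}{4986127} = - \frac{2952089}{744481} + \frac{19968}{4986127} = - \frac{14704624872695}{3712076815087}$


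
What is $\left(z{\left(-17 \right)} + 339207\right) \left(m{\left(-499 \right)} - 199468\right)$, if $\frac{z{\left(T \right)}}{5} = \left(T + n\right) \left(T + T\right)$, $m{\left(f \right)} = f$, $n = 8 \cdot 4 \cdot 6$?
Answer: $-61881187919$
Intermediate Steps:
$n = 192$ ($n = 32 \cdot 6 = 192$)
$z{\left(T \right)} = 10 T \left(192 + T\right)$ ($z{\left(T \right)} = 5 \left(T + 192\right) \left(T + T\right) = 5 \left(192 + T\right) 2 T = 5 \cdot 2 T \left(192 + T\right) = 10 T \left(192 + T\right)$)
$\left(z{\left(-17 \right)} + 339207\right) \left(m{\left(-499 \right)} - 199468\right) = \left(10 \left(-17\right) \left(192 - 17\right) + 339207\right) \left(-499 - 199468\right) = \left(10 \left(-17\right) 175 + 339207\right) \left(-199967\right) = \left(-29750 + 339207\right) \left(-199967\right) = 309457 \left(-199967\right) = -61881187919$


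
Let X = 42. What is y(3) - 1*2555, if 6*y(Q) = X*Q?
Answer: -2534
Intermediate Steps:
y(Q) = 7*Q (y(Q) = (42*Q)/6 = 7*Q)
y(3) - 1*2555 = 7*3 - 1*2555 = 21 - 2555 = -2534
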